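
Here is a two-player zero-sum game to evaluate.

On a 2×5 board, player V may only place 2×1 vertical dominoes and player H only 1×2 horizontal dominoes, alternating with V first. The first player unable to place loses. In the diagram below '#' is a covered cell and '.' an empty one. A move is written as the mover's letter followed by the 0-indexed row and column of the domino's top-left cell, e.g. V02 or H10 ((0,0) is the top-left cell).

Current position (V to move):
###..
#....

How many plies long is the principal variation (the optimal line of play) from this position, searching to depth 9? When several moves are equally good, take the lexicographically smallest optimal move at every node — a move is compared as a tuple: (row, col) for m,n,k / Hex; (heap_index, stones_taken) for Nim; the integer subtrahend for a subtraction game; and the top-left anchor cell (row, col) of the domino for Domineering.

[###../#....] V move#1: V03:+1/####./#..#.*, V04:-1/###.#/#...#
[####./#..#.] H move#2: H11:-1/####./####.*
[####./####.] V move#3: V04:+1/#####/#####*
[#####/#####] end (terminal -1, H#4); searched ###../#.... to 9

PV length from [###../#....]: 3 plies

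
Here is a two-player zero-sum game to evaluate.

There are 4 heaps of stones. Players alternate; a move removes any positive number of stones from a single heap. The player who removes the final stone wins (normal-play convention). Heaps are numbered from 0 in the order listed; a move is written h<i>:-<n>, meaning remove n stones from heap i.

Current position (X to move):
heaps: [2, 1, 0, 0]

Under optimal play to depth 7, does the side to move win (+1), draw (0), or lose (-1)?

value((2,1,0,0), X) = +1

p1 X@[(2,1,0,0)]: h0:-1[(1,1,0,0)]+1* h0:-2[(0,1,0,0)]-1 h1:-1[(2,0,0,0)]-1
p2 O@[(1,1,0,0)]: h0:-1[(0,1,0,0)]-1* h1:-1[(1,0,0,0)]-1
p3 X@[(0,1,0,0)]: h1:-1[(0,0,0,0)]+1*
p4 O@[(0,0,0,0)] terminal -1; root [(2,1,0,0)] d7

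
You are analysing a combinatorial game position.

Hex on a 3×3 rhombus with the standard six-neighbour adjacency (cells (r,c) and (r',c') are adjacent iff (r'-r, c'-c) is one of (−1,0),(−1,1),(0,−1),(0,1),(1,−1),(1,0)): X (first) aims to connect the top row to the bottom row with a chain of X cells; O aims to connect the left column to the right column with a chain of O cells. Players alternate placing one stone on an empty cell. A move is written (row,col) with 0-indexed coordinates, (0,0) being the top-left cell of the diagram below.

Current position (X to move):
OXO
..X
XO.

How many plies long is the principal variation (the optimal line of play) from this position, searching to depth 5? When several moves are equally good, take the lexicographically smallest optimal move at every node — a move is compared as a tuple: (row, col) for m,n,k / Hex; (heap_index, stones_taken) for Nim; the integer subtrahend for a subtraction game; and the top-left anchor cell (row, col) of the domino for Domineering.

PV length from [OXO/..X/XO.]: 1 ply

ply 1, X at OXO/..X/XO. | (1,0)=+1→OXO/X.X/XO.*; (1,1)=+1→OXO/.XX/XO.; (2,2)=+1→OXO/..X/XOX
ply 2: OXO/X.X/XO. is terminal -1 (O); from OXO/..X/XO. depth 5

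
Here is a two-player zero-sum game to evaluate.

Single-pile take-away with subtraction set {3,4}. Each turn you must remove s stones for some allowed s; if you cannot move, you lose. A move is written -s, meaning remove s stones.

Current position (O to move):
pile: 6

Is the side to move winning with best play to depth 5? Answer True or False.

O winning at [6]: True

p1 O@[6]: -3[3]-1 -4[2]+1*
p2 X@[2] terminal -1; root [6] d5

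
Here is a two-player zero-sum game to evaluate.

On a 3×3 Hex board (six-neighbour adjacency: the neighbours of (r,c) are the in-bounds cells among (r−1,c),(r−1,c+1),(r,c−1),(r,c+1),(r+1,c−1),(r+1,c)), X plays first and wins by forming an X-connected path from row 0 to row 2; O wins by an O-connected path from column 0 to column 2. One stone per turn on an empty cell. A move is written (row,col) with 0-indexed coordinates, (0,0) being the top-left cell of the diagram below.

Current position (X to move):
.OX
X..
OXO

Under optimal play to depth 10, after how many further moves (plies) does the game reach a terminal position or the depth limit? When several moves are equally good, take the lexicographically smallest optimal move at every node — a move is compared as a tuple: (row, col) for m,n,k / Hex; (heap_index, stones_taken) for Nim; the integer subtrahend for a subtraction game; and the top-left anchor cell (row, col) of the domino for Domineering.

ply 1, X at .OX/X../OXO | (0,0)=+1→XOX/X../OXO*; (1,1)=+1→.OX/XX./OXO; (1,2)=+1→.OX/X.X/OXO
ply 2, O at XOX/X../OXO | (1,1)=-1→XOX/XO./OXO*; (1,2)=-1→XOX/X.O/OXO
ply 3, X at XOX/XO./OXO | (1,2)=+1→XOX/XOX/OXO*
ply 4: XOX/XOX/OXO is terminal -1 (O); from .OX/X../OXO depth 10

PV length from [.OX/X../OXO]: 3 plies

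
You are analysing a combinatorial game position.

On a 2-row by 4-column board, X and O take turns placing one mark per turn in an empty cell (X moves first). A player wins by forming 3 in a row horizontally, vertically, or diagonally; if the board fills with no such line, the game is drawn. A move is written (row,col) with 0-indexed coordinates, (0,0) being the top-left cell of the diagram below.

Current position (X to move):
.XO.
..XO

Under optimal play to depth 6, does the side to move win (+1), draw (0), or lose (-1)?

value(.XO./..XO, X) = 0

[.XO./..XO] X move#1: (0,0):+0/XXO./..XO*, (0,3):+0/.XOX/..XO, (1,0):+0/.XO./X.XO, (1,1):+0/.XO./.XXO
[XXO./..XO] O move#2: (0,3):+0/XXOO/..XO*, (1,0):+0/XXO./O.XO, (1,1):+0/XXO./.OXO
[XXOO/..XO] X move#3: (1,0):+0/XXOO/X.XO*, (1,1):+0/XXOO/.XXO
[XXOO/X.XO] O move#4: (1,1):+0/XXOO/XOXO*
[XXOO/XOXO] end (terminal +0, X#5); searched .XO./..XO to 6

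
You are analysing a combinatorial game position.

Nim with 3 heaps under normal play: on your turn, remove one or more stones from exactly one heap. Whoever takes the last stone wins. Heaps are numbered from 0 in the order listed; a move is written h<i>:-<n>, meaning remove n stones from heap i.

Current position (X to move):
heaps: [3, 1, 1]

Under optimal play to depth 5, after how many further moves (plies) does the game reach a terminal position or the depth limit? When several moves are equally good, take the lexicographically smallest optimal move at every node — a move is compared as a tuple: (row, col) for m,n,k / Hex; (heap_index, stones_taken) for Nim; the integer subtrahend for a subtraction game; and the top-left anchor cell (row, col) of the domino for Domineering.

PV length from [(3,1,1)]: 3 plies

p1 X@[(3,1,1)]: h0:-1[(2,1,1)]-1 h0:-2[(1,1,1)]-1 h0:-3[(0,1,1)]+1* h1:-1[(3,0,1)]-1 h2:-1[(3,1,0)]-1
p2 O@[(0,1,1)]: h1:-1[(0,0,1)]-1* h2:-1[(0,1,0)]-1
p3 X@[(0,0,1)]: h2:-1[(0,0,0)]+1*
p4 O@[(0,0,0)] terminal -1; root [(3,1,1)] d5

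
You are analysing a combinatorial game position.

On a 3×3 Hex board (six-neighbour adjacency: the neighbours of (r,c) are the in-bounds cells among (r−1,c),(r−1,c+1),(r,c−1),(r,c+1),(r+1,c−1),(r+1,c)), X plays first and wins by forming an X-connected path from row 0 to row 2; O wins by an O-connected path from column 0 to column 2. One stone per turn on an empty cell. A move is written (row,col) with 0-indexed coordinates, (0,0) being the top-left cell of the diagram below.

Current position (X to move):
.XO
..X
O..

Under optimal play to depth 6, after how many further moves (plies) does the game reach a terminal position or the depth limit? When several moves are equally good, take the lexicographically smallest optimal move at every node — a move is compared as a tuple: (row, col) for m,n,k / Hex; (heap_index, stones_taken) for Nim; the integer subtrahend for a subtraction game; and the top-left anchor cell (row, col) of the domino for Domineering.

PV length from [.XO/..X/O..]: 5 plies

ply 1, X at .XO/..X/O.. | (0,0)=-1→XXO/..X/O..; (1,0)=-1→.XO/X.X/O..; (1,1)=+1→.XO/.XX/O..*; (2,1)=-1→.XO/..X/OX.; (2,2)=-1→.XO/..X/O.X
ply 2, O at .XO/.XX/O.. | (0,0)=-1→OXO/.XX/O..*; (1,0)=-1→.XO/OXX/O..; (2,1)=-1→.XO/.XX/OO.; (2,2)=-1→.XO/.XX/O.O
ply 3, X at OXO/.XX/O.. | (1,0)=+1→OXO/XXX/O..*; (2,1)=+1→OXO/.XX/OX.; (2,2)=+1→OXO/.XX/O.X
ply 4, O at OXO/XXX/O.. | (2,1)=-1→OXO/XXX/OO.*; (2,2)=-1→OXO/XXX/O.O
ply 5, X at OXO/XXX/OO. | (2,2)=+1→OXO/XXX/OOX*
ply 6: OXO/XXX/OOX is terminal -1 (O); from .XO/..X/O.. depth 6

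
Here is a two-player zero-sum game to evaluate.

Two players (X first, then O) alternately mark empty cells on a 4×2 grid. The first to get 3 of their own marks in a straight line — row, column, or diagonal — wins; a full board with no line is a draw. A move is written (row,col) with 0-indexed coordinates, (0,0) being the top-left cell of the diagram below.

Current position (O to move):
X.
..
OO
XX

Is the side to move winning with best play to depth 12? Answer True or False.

p1 O@[X./../OO/XX]: (0,1)[XO/../OO/XX]+0* (1,0)[X./O./OO/XX]+0 (1,1)[X./.O/OO/XX]+0
p2 X@[XO/../OO/XX]: (1,0)[XO/X./OO/XX]-1 (1,1)[XO/.X/OO/XX]+0*
p3 O@[XO/.X/OO/XX]: (1,0)[XO/OX/OO/XX]+0*
p4 X@[XO/OX/OO/XX] terminal +0; root [X./../OO/XX] d12

O winning at [X./../OO/XX]: False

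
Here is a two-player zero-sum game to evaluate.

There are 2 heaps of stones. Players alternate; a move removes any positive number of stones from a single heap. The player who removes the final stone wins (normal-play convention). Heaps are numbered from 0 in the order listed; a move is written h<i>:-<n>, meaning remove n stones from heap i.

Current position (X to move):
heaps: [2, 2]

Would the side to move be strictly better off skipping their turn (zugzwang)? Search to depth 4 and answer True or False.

zugzwang((2,2), X) = True

p1 X@[(2,2)]: h0:-1[(1,2)]-1* h0:-2[(0,2)]-1 h1:-1[(2,1)]-1 h1:-2[(2,0)]-1
p2 O@[(1,2)]: h0:-1[(0,2)]-1 h1:-1[(1,1)]+1* h1:-2[(1,0)]-1
p3 X@[(1,1)]: h0:-1[(0,1)]-1* h1:-1[(1,0)]-1
p4 O@[(0,1)]: h1:-1[(0,0)]+1*
p5 X@[(0,0)] terminal -1; root [(2,2)] d4
suppose X passes — search the same position with O to move:
pass> p1 O@[(2,2)]: h0:-1[(1,2)]-1* h0:-2[(0,2)]-1 h1:-1[(2,1)]-1 h1:-2[(2,0)]-1
pass> p2 X@[(1,2)]: h0:-1[(0,2)]-1 h1:-1[(1,1)]+1* h1:-2[(1,0)]-1
pass> p3 O@[(1,1)]: h0:-1[(0,1)]-1* h1:-1[(1,0)]-1
pass> p4 X@[(0,1)]: h1:-1[(0,0)]+1*
pass> p5 O@[(0,0)] terminal -1; root [(2,2)] d4
for X: play -1, pass +1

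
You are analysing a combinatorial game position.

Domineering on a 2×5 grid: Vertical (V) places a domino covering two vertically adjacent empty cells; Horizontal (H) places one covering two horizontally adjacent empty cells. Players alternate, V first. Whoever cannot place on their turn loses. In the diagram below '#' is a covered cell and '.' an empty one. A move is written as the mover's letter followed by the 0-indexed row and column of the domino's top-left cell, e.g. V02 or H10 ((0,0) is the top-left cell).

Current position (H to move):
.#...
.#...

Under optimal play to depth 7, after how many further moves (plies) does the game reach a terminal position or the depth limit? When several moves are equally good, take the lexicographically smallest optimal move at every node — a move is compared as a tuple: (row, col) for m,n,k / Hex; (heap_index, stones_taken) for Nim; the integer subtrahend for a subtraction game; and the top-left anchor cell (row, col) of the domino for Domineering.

PV length from [.#.../.#...]: 4 plies

p1 H@[.#.../.#...]: H02[.###./.#...]-1* H03[.#.##/.#...]-1 H12[.#.../.###.]-1 H13[.#.../.#.##]-1
p2 V@[.###./.#...]: V00[####./##...]-1 V04[.####/.#..#]+1*
p3 H@[.####/.#..#]: H12[.####/.####]-1*
p4 V@[.####/.####]: V00[#####/#####]+1*
p5 H@[#####/#####] terminal -1; root [.#.../.#...] d7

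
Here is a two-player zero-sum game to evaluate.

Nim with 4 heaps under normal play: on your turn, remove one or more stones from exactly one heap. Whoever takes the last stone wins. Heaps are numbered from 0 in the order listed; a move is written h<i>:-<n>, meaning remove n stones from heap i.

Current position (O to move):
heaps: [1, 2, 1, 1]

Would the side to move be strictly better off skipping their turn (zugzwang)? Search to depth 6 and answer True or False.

[(1,2,1,1)] O move#1: h0:-1:-1/(0,2,1,1), h1:-1:+1/(1,1,1,1)*, h1:-2:-1/(1,0,1,1), h2:-1:-1/(1,2,0,1), h3:-1:-1/(1,2,1,0)
[(1,1,1,1)] X move#2: h0:-1:-1/(0,1,1,1)*, h1:-1:-1/(1,0,1,1), h2:-1:-1/(1,1,0,1), h3:-1:-1/(1,1,1,0)
[(0,1,1,1)] O move#3: h1:-1:+1/(0,0,1,1)*, h2:-1:+1/(0,1,0,1), h3:-1:+1/(0,1,1,0)
[(0,0,1,1)] X move#4: h2:-1:-1/(0,0,0,1)*, h3:-1:-1/(0,0,1,0)
[(0,0,0,1)] O move#5: h3:-1:+1/(0,0,0,0)*
[(0,0,0,0)] end (terminal -1, X#6); searched (1,2,1,1) to 6
pass branch (X moves first from the same position):
  | [(1,2,1,1)] X move#1: h0:-1:-1/(0,2,1,1), h1:-1:+1/(1,1,1,1)*, h1:-2:-1/(1,0,1,1), h2:-1:-1/(1,2,0,1), h3:-1:-1/(1,2,1,0)
  | [(1,1,1,1)] O move#2: h0:-1:-1/(0,1,1,1)*, h1:-1:-1/(1,0,1,1), h2:-1:-1/(1,1,0,1), h3:-1:-1/(1,1,1,0)
  | [(0,1,1,1)] X move#3: h1:-1:+1/(0,0,1,1)*, h2:-1:+1/(0,1,0,1), h3:-1:+1/(0,1,1,0)
  | [(0,0,1,1)] O move#4: h2:-1:-1/(0,0,0,1)*, h3:-1:-1/(0,0,1,0)
  | [(0,0,0,1)] X move#5: h3:-1:+1/(0,0,0,0)*
  | [(0,0,0,0)] end (terminal -1, O#6); searched (1,2,1,1) to 6
O moving scores +1; O passing scores -1

zugzwang((1,2,1,1), O) = False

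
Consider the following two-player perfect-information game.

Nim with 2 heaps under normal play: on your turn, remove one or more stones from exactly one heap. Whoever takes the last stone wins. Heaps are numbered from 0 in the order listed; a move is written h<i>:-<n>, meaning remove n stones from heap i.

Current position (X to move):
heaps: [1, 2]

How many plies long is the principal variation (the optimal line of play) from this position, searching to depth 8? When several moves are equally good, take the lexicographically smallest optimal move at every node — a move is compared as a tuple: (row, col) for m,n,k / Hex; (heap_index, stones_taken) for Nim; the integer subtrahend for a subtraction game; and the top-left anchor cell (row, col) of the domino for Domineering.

PV length from [(1,2)]: 3 plies

ply 1, X at (1,2) | h0:-1=-1→(0,2); h1:-1=+1→(1,1)*; h1:-2=-1→(1,0)
ply 2, O at (1,1) | h0:-1=-1→(0,1)*; h1:-1=-1→(1,0)
ply 3, X at (0,1) | h1:-1=+1→(0,0)*
ply 4: (0,0) is terminal -1 (O); from (1,2) depth 8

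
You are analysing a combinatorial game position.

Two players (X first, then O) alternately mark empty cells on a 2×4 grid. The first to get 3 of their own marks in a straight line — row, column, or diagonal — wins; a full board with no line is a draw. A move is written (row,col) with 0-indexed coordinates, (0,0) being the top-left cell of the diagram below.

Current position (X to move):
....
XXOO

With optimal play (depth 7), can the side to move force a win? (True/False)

X winning at [..../XXOO]: False

ply 1, X at ..../XXOO | (0,0)=+0→X.../XXOO*; (0,1)=+0→.X../XXOO; (0,2)=+0→..X./XXOO; (0,3)=+0→...X/XXOO
ply 2, O at X.../XXOO | (0,1)=+0→XO../XXOO*; (0,2)=+0→X.O./XXOO; (0,3)=+0→X..O/XXOO
ply 3, X at XO../XXOO | (0,2)=+0→XOX./XXOO*; (0,3)=+0→XO.X/XXOO
ply 4, O at XOX./XXOO | (0,3)=+0→XOXO/XXOO*
ply 5: XOXO/XXOO is terminal +0 (X); from ..../XXOO depth 7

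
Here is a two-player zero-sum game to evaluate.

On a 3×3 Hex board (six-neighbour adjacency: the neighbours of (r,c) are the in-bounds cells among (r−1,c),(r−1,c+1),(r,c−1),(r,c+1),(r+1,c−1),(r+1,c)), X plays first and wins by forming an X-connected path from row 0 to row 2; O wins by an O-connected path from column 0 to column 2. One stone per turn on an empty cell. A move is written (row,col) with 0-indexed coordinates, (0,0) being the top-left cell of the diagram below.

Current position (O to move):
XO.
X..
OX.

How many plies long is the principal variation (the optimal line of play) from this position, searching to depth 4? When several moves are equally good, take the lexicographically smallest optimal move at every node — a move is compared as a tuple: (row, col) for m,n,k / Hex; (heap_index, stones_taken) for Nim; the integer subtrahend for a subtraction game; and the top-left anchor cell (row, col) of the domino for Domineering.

PV length from [XO./X../OX.]: 3 plies

[XO./X../OX.] O move#1: (0,2):-1/XOO/X../OX., (1,1):+1/XO./XO./OX.*, (1,2):-1/XO./X.O/OX., (2,2):-1/XO./X../OXO
[XO./XO./OX.] X move#2: (0,2):-1/XOX/XO./OX.*, (1,2):-1/XO./XOX/OX., (2,2):-1/XO./XO./OXX
[XOX/XO./OX.] O move#3: (1,2):+1/XOX/XOO/OX.*, (2,2):-1/XOX/XO./OXO
[XOX/XOO/OX.] end (terminal -1, X#4); searched XO./X../OX. to 4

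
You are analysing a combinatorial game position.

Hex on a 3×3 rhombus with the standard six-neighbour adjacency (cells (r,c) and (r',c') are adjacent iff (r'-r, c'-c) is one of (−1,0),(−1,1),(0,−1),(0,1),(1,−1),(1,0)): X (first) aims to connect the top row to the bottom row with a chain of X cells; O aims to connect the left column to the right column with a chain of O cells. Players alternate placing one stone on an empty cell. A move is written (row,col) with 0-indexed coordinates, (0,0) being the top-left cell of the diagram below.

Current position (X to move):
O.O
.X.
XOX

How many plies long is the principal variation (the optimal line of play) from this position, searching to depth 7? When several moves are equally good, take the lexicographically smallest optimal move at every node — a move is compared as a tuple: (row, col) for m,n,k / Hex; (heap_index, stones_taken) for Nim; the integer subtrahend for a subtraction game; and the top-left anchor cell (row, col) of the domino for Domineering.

ply 1, X at O.O/.X./XOX | (0,1)=+1→OXO/.X./XOX*; (1,0)=-1→O.O/XX./XOX; (1,2)=-1→O.O/.XX/XOX
ply 2: OXO/.X./XOX is terminal -1 (O); from O.O/.X./XOX depth 7

PV length from [O.O/.X./XOX]: 1 ply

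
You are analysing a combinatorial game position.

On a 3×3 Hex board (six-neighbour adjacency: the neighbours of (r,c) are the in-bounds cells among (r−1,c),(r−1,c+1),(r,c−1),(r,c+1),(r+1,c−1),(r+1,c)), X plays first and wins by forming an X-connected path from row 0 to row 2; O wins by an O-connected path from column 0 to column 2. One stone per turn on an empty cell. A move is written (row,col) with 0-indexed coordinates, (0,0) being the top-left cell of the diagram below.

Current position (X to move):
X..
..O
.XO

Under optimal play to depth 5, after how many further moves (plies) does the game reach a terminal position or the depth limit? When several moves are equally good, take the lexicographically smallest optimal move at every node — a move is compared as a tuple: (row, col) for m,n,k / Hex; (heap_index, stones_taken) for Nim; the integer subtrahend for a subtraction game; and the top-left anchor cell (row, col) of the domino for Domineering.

[X../..O/.XO] X move#1: (0,1):-1/XX./..O/.XO, (0,2):-1/X.X/..O/.XO, (1,0):+1/X../X.O/.XO*, (1,1):+1/X../.XO/.XO, (2,0):+1/X../..O/XXO
[X../X.O/.XO] O move#2: (0,1):-1/XO./X.O/.XO*, (0,2):-1/X.O/X.O/.XO, (1,1):-1/X../XOO/.XO, (2,0):-1/X../X.O/OXO
[XO./X.O/.XO] X move#3: (0,2):+1/XOX/X.O/.XO*, (1,1):+1/XO./XXO/.XO, (2,0):+1/XO./X.O/XXO
[XOX/X.O/.XO] O move#4: (1,1):-1/XOX/XOO/.XO*, (2,0):-1/XOX/X.O/OXO
[XOX/XOO/.XO] X move#5: (2,0):+1/XOX/XOO/XXO*
[XOX/XOO/XXO] end (terminal -1, O#6); searched X../..O/.XO to 5

PV length from [X../..O/.XO]: 5 plies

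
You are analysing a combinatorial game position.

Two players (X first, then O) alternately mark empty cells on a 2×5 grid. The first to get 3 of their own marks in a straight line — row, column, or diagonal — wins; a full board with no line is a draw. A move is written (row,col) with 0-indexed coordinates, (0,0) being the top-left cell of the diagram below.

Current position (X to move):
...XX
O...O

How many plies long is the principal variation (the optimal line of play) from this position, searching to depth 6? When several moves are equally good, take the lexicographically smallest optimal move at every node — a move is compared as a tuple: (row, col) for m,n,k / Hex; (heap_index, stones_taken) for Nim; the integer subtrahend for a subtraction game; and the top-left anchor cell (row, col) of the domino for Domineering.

ply 1, X at ...XX/O...O | (0,0)=+0→X..XX/O...O; (0,1)=+0→.X.XX/O...O; (0,2)=+1→..XXX/O...O*; (1,1)=+0→...XX/OX..O; (1,2)=+0→...XX/O.X.O; (1,3)=+0→...XX/O..XO
ply 2: ..XXX/O...O is terminal -1 (O); from ...XX/O...O depth 6

PV length from [...XX/O...O]: 1 ply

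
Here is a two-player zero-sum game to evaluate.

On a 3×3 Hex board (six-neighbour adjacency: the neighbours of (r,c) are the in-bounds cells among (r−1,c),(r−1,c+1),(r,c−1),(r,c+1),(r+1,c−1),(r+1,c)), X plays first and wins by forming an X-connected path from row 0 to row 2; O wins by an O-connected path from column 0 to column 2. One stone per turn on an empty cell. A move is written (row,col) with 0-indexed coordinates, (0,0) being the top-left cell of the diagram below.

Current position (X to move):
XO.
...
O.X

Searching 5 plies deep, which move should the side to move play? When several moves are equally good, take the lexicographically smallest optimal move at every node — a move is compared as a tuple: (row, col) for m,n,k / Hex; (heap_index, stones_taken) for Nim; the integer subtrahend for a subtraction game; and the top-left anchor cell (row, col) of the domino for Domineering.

[XO./.../O.X] X move#1: (0,2):-1/XOX/.../O.X, (1,0):-1/XO./X../O.X, (1,1):+1/XO./.X./O.X*, (1,2):-1/XO./..X/O.X, (2,1):-1/XO./.../OXX
[XO./.X./O.X] O move#2: (0,2):-1/XOO/.X./O.X*, (1,0):-1/XO./OX./O.X, (1,2):-1/XO./.XO/O.X, (2,1):-1/XO./.X./OOX
[XOO/.X./O.X] X move#3: (1,0):+1/XOO/XX./O.X*, (1,2):-1/XOO/.XX/O.X, (2,1):-1/XOO/.X./OXX
[XOO/XX./O.X] O move#4: (1,2):-1/XOO/XXO/O.X*, (2,1):-1/XOO/XX./OOX
[XOO/XXO/O.X] X move#5: (2,1):+1/XOO/XXO/OXX*
[XOO/XXO/OXX] end (terminal -1, O#6); searched XO./.../O.X to 5

X's best at [XO./.../O.X]: (1,1)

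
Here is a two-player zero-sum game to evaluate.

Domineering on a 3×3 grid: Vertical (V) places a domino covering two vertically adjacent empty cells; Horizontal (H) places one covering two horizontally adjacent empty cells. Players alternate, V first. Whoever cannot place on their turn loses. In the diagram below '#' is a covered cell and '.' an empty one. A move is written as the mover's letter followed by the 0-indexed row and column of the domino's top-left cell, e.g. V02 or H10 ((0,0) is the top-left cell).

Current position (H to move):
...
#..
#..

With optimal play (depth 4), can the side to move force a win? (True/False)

p1 H@[.../#../#..]: H00[##./#../#..]-1 H01[.##/#../#..]-1 H11[.../###/#..]+1* H21[.../#../###]-1
p2 V@[.../###/#..] terminal -1; root [.../#../#..] d4

H winning at [.../#../#..]: True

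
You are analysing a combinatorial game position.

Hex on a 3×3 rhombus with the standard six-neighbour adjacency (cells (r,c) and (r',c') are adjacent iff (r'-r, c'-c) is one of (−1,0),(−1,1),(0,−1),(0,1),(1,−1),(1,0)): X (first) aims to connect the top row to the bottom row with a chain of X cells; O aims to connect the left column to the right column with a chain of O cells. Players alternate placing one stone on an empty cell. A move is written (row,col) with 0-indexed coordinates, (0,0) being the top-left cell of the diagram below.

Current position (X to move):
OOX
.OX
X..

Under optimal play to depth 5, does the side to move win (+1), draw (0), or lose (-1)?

p1 X@[OOX/.OX/X..]: (1,0)[OOX/XOX/X..]+1* (2,1)[OOX/.OX/XX.]+1 (2,2)[OOX/.OX/X.X]+1
p2 O@[OOX/XOX/X..]: (2,1)[OOX/XOX/XO.]-1* (2,2)[OOX/XOX/X.O]-1
p3 X@[OOX/XOX/XO.]: (2,2)[OOX/XOX/XOX]+1*
p4 O@[OOX/XOX/XOX] terminal -1; root [OOX/.OX/X..] d5

value(OOX/.OX/X.., X) = +1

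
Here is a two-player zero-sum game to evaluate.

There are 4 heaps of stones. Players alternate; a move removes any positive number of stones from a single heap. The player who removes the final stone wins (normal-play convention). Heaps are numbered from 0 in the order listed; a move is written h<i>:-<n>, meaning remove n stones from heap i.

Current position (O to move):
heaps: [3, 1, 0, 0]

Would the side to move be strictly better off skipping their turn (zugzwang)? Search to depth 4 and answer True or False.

ply 1, O at (3,1,0,0) | h0:-1=-1→(2,1,0,0); h0:-2=+1→(1,1,0,0)*; h0:-3=-1→(0,1,0,0); h1:-1=-1→(3,0,0,0)
ply 2, X at (1,1,0,0) | h0:-1=-1→(0,1,0,0)*; h1:-1=-1→(1,0,0,0)
ply 3, O at (0,1,0,0) | h1:-1=+1→(0,0,0,0)*
ply 4: (0,0,0,0) is terminal -1 (X); from (3,1,0,0) depth 4
if O skipped the turn, X would face:
~ ply 1, X at (3,1,0,0) | h0:-1=-1→(2,1,0,0); h0:-2=+1→(1,1,0,0)*; h0:-3=-1→(0,1,0,0); h1:-1=-1→(3,0,0,0)
~ ply 2, O at (1,1,0,0) | h0:-1=-1→(0,1,0,0)*; h1:-1=-1→(1,0,0,0)
~ ply 3, X at (0,1,0,0) | h1:-1=+1→(0,0,0,0)*
~ ply 4: (0,0,0,0) is terminal -1 (O); from (3,1,0,0) depth 4
compare (O): move=+1 vs pass=-1

zugzwang((3,1,0,0), O) = False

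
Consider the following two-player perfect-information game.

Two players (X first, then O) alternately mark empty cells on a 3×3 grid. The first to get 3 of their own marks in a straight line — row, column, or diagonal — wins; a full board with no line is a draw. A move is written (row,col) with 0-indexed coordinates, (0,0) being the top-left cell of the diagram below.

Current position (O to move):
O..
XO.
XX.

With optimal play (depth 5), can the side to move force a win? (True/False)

O winning at [O../XO./XX.]: True

[O../XO./XX.] O move#1: (0,1):-1/OO./XO./XX., (0,2):-1/O.O/XO./XX., (1,2):-1/O../XOO/XX., (2,2):+1/O../XO./XXO*
[O../XO./XXO] end (terminal -1, X#2); searched O../XO./XX. to 5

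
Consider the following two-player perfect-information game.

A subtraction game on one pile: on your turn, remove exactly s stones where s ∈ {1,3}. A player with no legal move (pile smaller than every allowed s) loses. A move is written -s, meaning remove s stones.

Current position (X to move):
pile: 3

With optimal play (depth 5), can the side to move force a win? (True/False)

X winning at [3]: True

[3] X move#1: -1:+1/2*, -3:+1/0
[2] O move#2: -1:-1/1*
[1] X move#3: -1:+1/0*
[0] end (terminal -1, O#4); searched 3 to 5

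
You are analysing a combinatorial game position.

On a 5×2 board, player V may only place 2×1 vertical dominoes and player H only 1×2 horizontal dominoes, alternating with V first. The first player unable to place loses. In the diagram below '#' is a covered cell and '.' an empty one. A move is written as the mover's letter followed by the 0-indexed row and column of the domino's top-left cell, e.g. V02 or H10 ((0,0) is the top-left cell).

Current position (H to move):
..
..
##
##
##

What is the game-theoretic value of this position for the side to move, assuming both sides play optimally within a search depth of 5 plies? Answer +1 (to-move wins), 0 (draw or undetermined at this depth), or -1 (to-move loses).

value(../../##/##/##, H) = +1

p1 H@[../../##/##/##]: H00[##/../##/##/##]+1* H10[../##/##/##/##]+1
p2 V@[##/../##/##/##] terminal -1; root [../../##/##/##] d5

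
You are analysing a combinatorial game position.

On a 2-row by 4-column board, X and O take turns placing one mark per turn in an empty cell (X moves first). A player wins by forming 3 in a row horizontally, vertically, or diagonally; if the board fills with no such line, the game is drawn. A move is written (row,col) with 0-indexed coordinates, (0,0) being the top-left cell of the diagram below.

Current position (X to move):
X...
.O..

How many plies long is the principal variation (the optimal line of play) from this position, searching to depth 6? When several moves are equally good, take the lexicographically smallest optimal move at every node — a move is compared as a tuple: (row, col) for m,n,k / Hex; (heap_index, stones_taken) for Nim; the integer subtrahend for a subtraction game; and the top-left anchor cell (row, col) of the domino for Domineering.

PV length from [X.../.O..]: 6 plies

[X.../.O..] X move#1: (0,1):+0/XX../.O..*, (0,2):+0/X.X./.O.., (0,3):-1/X..X/.O.., (1,0):+0/X.../XO.., (1,2):+0/X.../.OX., (1,3):+0/X.../.O.X
[XX../.O..] O move#2: (0,2):+0/XXO./.O..*, (0,3):-1/XX.O/.O.., (1,0):-1/XX../OO.., (1,2):-1/XX../.OO., (1,3):-1/XX../.O.O
[XXO./.O..] X move#3: (0,3):-1/XXOX/.O.., (1,0):+0/XXO./XO..*, (1,2):+0/XXO./.OX., (1,3):+0/XXO./.O.X
[XXO./XO..] O move#4: (0,3):+0/XXOO/XO..*, (1,2):+0/XXO./XOO., (1,3):+0/XXO./XO.O
[XXOO/XO..] X move#5: (1,2):+0/XXOO/XOX.*, (1,3):+0/XXOO/XO.X
[XXOO/XOX.] O move#6: (1,3):+0/XXOO/XOXO*
[XXOO/XOXO] end (terminal +0, X#7); searched X.../.O.. to 6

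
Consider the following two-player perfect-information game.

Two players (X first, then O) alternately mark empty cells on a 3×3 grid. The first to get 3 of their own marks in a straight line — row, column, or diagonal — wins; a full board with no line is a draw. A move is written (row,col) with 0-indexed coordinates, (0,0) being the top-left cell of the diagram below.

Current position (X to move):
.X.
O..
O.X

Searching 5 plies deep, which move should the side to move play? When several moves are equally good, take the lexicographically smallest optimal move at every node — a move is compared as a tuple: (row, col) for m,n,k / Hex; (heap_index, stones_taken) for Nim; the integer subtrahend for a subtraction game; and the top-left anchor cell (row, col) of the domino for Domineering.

X's best at [.X./O../O.X]: (0,0)

ply 1, X at .X./O../O.X | (0,0)=+1→XX./O../O.X*; (0,2)=-1→.XX/O../O.X; (1,1)=-1→.X./OX./O.X; (1,2)=-1→.X./O.X/O.X; (2,1)=-1→.X./O../OXX
ply 2, O at XX./O../O.X | (0,2)=-1→XXO/O../O.X*; (1,1)=-1→XX./OO./O.X; (1,2)=-1→XX./O.O/O.X; (2,1)=-1→XX./O../OOX
ply 3, X at XXO/O../O.X | (1,1)=+1→XXO/OX./O.X*; (1,2)=-1→XXO/O.X/O.X; (2,1)=-1→XXO/O../OXX
ply 4: XXO/OX./O.X is terminal -1 (O); from .X./O../O.X depth 5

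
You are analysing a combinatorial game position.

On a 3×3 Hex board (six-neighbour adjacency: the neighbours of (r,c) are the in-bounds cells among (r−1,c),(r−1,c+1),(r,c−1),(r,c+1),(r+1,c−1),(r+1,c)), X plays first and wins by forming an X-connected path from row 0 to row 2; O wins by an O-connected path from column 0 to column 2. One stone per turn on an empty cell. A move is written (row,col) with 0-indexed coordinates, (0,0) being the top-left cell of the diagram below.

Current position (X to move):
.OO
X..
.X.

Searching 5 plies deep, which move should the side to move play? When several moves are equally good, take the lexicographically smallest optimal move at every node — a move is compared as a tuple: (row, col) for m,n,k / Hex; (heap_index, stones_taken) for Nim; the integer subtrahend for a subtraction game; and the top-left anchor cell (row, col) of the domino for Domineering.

[.OO/X../.X.] X move#1: (0,0):+1/XOO/X../.X.*, (1,1):-1/.OO/XX./.X., (1,2):-1/.OO/X.X/.X., (2,0):-1/.OO/X../XX., (2,2):-1/.OO/X../.XX
[XOO/X../.X.] O move#2: (1,1):-1/XOO/XO./.X.*, (1,2):-1/XOO/X.O/.X., (2,0):-1/XOO/X../OX., (2,2):-1/XOO/X../.XO
[XOO/XO./.X.] X move#3: (1,2):-1/XOO/XOX/.X., (2,0):+1/XOO/XO./XX.*, (2,2):-1/XOO/XO./.XX
[XOO/XO./XX.] end (terminal -1, O#4); searched .OO/X../.X. to 5

X's best at [.OO/X../.X.]: (0,0)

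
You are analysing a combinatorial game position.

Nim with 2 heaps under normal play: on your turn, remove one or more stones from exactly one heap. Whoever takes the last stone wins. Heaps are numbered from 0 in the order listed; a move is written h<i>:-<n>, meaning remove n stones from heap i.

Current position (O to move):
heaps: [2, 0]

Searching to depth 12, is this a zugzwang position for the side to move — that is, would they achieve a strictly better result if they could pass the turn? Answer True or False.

zugzwang((2,0), O) = False

ply 1, O at (2,0) | h0:-1=-1→(1,0); h0:-2=+1→(0,0)*
ply 2: (0,0) is terminal -1 (X); from (2,0) depth 12
suppose O passes — search the same position with X to move:
pass> ply 1, X at (2,0) | h0:-1=-1→(1,0); h0:-2=+1→(0,0)*
pass> ply 2: (0,0) is terminal -1 (O); from (2,0) depth 12
for O: play +1, pass -1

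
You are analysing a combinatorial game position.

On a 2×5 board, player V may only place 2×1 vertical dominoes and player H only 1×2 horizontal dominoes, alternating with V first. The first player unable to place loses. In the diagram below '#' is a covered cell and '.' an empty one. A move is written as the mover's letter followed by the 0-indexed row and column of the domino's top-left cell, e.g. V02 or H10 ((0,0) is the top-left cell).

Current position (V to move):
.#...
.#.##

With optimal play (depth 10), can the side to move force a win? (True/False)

V winning at [.#.../.#.##]: True

p1 V@[.#.../.#.##]: V00[##.../##.##]-1 V02[.##../.####]+1*
p2 H@[.##../.####]: H03[.####/.####]-1*
p3 V@[.####/.####]: V00[#####/#####]+1*
p4 H@[#####/#####] terminal -1; root [.#.../.#.##] d10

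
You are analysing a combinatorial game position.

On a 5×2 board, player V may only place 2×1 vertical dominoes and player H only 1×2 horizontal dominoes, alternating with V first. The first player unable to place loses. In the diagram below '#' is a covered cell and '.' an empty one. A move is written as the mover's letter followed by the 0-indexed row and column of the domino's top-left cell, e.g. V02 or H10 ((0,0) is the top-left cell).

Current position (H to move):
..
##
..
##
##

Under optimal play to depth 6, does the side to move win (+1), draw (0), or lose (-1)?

value(../##/../##/##, H) = +1

ply 1, H at ../##/../##/## | H00=+1→##/##/../##/##*; H20=+1→../##/##/##/##
ply 2: ##/##/../##/## is terminal -1 (V); from ../##/../##/## depth 6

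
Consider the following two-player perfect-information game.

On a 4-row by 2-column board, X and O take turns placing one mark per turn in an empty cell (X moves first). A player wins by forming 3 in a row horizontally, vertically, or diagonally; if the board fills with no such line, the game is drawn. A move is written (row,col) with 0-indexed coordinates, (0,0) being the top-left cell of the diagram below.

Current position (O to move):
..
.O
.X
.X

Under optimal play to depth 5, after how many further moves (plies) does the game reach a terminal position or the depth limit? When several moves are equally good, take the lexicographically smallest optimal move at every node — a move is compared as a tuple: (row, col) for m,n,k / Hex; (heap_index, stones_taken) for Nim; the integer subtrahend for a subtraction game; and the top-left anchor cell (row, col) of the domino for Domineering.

p1 O@[../.O/.X/.X]: (0,0)[O./.O/.X/.X]+0* (0,1)[.O/.O/.X/.X]+0 (1,0)[../OO/.X/.X]+0 (2,0)[../.O/OX/.X]+0 (3,0)[../.O/.X/OX]+0
p2 X@[O./.O/.X/.X]: (0,1)[OX/.O/.X/.X]+0* (1,0)[O./XO/.X/.X]+0 (2,0)[O./.O/XX/.X]+0 (3,0)[O./.O/.X/XX]+0
p3 O@[OX/.O/.X/.X]: (1,0)[OX/OO/.X/.X]+0* (2,0)[OX/.O/OX/.X]+0 (3,0)[OX/.O/.X/OX]+0
p4 X@[OX/OO/.X/.X]: (2,0)[OX/OO/XX/.X]+0* (3,0)[OX/OO/.X/XX]-1
p5 O@[OX/OO/XX/.X]: (3,0)[OX/OO/XX/OX]+0*
p6 X@[OX/OO/XX/OX] terminal +0; root [../.O/.X/.X] d5

PV length from [../.O/.X/.X]: 5 plies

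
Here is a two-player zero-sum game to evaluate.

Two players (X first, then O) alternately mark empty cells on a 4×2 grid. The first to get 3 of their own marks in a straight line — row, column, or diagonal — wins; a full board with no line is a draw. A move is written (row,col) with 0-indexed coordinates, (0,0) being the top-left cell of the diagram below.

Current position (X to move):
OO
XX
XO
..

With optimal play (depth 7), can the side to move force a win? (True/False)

ply 1, X at OO/XX/XO/.. | (3,0)=+1→OO/XX/XO/X.*; (3,1)=+0→OO/XX/XO/.X
ply 2: OO/XX/XO/X. is terminal -1 (O); from OO/XX/XO/.. depth 7

X winning at [OO/XX/XO/..]: True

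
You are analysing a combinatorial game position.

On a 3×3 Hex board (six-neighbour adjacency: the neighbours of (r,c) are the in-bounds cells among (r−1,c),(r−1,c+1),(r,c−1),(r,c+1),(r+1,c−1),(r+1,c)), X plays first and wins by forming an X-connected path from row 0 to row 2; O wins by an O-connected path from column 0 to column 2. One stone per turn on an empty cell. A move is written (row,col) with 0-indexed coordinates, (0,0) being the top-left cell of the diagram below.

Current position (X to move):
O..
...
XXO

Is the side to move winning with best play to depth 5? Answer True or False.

X winning at [O../.../XXO]: True

p1 X@[O../.../XXO]: (0,1)[OX./.../XXO]+1* (0,2)[O.X/.../XXO]+1 (1,0)[O../X../XXO]+1 (1,1)[O../.X./XXO]+1 (1,2)[O../..X/XXO]+1
p2 O@[OX./.../XXO]: (0,2)[OXO/.../XXO]-1* (1,0)[OX./O../XXO]-1 (1,1)[OX./.O./XXO]-1 (1,2)[OX./..O/XXO]-1
p3 X@[OXO/.../XXO]: (1,0)[OXO/X../XXO]+1* (1,1)[OXO/.X./XXO]+1 (1,2)[OXO/..X/XXO]+1
p4 O@[OXO/X../XXO] terminal -1; root [O../.../XXO] d5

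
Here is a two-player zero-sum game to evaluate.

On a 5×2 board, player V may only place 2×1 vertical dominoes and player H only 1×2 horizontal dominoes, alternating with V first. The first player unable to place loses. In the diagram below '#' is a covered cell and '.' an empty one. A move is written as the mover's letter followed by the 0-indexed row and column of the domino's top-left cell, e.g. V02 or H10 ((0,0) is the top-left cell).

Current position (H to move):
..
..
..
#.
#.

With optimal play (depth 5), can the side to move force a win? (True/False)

ply 1, H at ../../../#./#. | H00=-1→##/../../#./#.; H10=+1→../##/../#./#.*; H20=-1→../../##/#./#.
ply 2, V at ../##/../#./#. | V21=-1→../##/.#/##/#.*; V31=-1→../##/../##/##
ply 3, H at ../##/.#/##/#. | H00=+1→##/##/.#/##/#.*
ply 4: ##/##/.#/##/#. is terminal -1 (V); from ../../../#./#. depth 5

H winning at [../../../#./#.]: True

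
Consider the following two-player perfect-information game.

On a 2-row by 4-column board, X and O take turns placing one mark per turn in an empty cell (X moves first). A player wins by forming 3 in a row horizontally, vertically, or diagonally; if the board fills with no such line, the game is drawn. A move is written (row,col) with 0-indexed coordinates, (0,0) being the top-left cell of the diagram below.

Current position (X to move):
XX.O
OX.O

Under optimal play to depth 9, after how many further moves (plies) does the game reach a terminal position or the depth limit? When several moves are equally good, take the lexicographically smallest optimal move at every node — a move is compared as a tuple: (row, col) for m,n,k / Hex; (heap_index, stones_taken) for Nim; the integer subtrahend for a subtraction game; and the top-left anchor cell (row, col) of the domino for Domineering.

PV length from [XX.O/OX.O]: 1 ply

p1 X@[XX.O/OX.O]: (0,2)[XXXO/OX.O]+1* (1,2)[XX.O/OXXO]+0
p2 O@[XXXO/OX.O] terminal -1; root [XX.O/OX.O] d9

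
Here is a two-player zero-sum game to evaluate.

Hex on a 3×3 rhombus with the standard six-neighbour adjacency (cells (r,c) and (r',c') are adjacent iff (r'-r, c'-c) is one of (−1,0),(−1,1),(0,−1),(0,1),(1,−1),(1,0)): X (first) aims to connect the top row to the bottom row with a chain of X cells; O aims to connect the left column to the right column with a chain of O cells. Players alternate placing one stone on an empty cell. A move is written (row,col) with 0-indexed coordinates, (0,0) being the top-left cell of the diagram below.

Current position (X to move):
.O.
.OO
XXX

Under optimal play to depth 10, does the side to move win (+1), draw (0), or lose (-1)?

value(.O./.OO/XXX, X) = -1

p1 X@[.O./.OO/XXX]: (0,0)[XO./.OO/XXX]-1* (0,2)[.OX/.OO/XXX]-1 (1,0)[.O./XOO/XXX]-1
p2 O@[XO./.OO/XXX]: (0,2)[XOO/.OO/XXX]-1 (1,0)[XO./OOO/XXX]+1*
p3 X@[XO./OOO/XXX] terminal -1; root [.O./.OO/XXX] d10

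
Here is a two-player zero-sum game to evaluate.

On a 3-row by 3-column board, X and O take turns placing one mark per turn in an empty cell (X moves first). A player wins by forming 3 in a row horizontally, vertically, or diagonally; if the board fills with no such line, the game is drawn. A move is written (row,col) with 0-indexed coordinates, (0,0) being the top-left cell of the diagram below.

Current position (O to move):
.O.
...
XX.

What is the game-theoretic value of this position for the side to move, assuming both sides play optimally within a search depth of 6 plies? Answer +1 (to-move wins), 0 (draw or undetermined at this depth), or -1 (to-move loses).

value(.O./.../XX., O) = 0

p1 O@[.O./.../XX.]: (0,0)[OO./.../XX.]-1 (0,2)[.OO/.../XX.]-1 (1,0)[.O./O../XX.]-1 (1,1)[.O./.O./XX.]-1 (1,2)[.O./..O/XX.]-1 (2,2)[.O./.../XXO]+0*
p2 X@[.O./.../XXO]: (0,0)[XO./.../XXO]+0* (0,2)[.OX/.../XXO]+0 (1,0)[.O./X../XXO]-1 (1,1)[.O./.X./XXO]-1 (1,2)[.O./..X/XXO]-1
p3 O@[XO./.../XXO]: (0,2)[XOO/.../XXO]-1 (1,0)[XO./O../XXO]+0* (1,1)[XO./.O./XXO]-1 (1,2)[XO./..O/XXO]-1
p4 X@[XO./O../XXO]: (0,2)[XOX/O../XXO]+0* (1,1)[XO./OX./XXO]+0 (1,2)[XO./O.X/XXO]+0
p5 O@[XOX/O../XXO]: (1,1)[XOX/OO./XXO]+0* (1,2)[XOX/O.O/XXO]-1
p6 X@[XOX/OO./XXO]: (1,2)[XOX/OOX/XXO]+0*
p7 O@[XOX/OOX/XXO] terminal +0; root [.O./.../XX.] d6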